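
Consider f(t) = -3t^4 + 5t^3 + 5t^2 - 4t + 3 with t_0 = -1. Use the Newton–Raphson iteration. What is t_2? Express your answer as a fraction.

f'(t) = -12t^3 + 15t^2 + 10t - 4.
f(-1) = 4, f'(-1) = 13, so t_1 = (-1) - 4/13 = -17/13.
f(-17/13) = -90624/28561, f'(-17/13) = 77793/2197, so t_2 = (-17/13) - (-90624/28561)/(77793/2197) = -410619/337103.

-410619/337103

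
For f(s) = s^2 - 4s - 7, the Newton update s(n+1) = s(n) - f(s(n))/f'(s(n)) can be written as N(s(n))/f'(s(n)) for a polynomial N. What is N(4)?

f'(s) = 2s - 4.
N(s) = s·f'(s) - f(s) = s·(2s - 4) - (s^2 - 4s - 7) = s^2 + 7.
N(4) = 23.

23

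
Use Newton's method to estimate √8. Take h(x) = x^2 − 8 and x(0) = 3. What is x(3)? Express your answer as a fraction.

665857/235416

h'(x) = 2x.
h(3) = 1, h'(3) = 6, so x(1) = 3 − 1/6 = 17/6.
h(17/6) = 1/36, h'(17/6) = 17/3, so x(2) = (17/6) − (1/36)/(17/3) = 577/204.
h(577/204) = 1/41616, h'(577/204) = 577/102, so x(3) = (577/204) − (1/41616)/(577/102) = 665857/235416.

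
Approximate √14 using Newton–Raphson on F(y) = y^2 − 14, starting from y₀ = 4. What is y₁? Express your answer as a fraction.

15/4

F'(y) = 2y.
F(4) = 2, F'(4) = 8, so y₁ = 4 − 2/8 = 15/4.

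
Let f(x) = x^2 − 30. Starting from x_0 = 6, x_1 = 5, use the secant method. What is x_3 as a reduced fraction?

126/23

f(6) = 6, f(5) = −5. x_2 = 5 − (−5)·(5 − 6)/((−5) − 6) = 60/11.
f(5) = −5, f(60/11) = −30/121. x_3 = (60/11) − (−30/121)·((60/11) − 5)/((−30/121) − (−5)) = 126/23.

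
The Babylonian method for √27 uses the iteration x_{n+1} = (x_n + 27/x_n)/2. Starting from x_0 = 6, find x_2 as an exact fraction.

291/56

x_1 = (6 + 27/6)/2 = 21/4.
x_2 = (21/4 + 27/(21/4))/2 = 291/56.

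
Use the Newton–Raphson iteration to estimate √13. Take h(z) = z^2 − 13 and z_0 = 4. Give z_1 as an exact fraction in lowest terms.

h'(z) = 2z.
h(4) = 3, h'(4) = 8, so z_1 = 4 − 3/8 = 29/8.

29/8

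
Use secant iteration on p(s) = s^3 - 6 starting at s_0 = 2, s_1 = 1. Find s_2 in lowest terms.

p(2) = 2, p(1) = -5. s_2 = 1 - (-5)·(1 - 2)/((-5) - 2) = 12/7.

12/7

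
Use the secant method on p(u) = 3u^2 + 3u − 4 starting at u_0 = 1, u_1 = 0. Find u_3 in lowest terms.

p(1) = 2, p(0) = −4. u_2 = 0 − (−4)·(0 − 1)/((−4) − 2) = 2/3.
p(0) = −4, p(2/3) = −2/3. u_3 = (2/3) − (−2/3)·((2/3) − 0)/((−2/3) − (−4)) = 4/5.

4/5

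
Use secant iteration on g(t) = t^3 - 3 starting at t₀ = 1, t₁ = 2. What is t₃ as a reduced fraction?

561/403

g(1) = -2, g(2) = 5. t₂ = 2 - 5·(2 - 1)/(5 - (-2)) = 9/7.
g(2) = 5, g(9/7) = -300/343. t₃ = (9/7) - (-300/343)·((9/7) - 2)/((-300/343) - 5) = 561/403.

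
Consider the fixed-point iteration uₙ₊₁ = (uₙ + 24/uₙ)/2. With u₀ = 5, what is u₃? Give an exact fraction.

u₁ = (5 + 24/5)/2 = 49/10.
u₂ = (49/10 + 24/(49/10))/2 = 4801/980.
u₃ = (4801/980 + 24/(4801/980))/2 = 46099201/9409960.

46099201/9409960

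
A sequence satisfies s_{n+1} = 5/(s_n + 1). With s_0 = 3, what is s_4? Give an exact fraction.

s_1 = 5/(3 + 1) = 5/4.
s_2 = 5/(5/4 + 1) = 20/9.
s_3 = 5/(20/9 + 1) = 45/29.
s_4 = 5/(45/29 + 1) = 145/74.

145/74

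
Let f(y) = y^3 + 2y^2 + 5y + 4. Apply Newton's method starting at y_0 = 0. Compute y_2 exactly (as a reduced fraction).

−156/155

f'(y) = 3y^2 + 4y + 5.
f(0) = 4, f'(0) = 5, so y_1 = 0 − 4/5 = −4/5.
f(−4/5) = 96/125, f'(−4/5) = 93/25, so y_2 = (−4/5) − (96/125)/(93/25) = −156/155.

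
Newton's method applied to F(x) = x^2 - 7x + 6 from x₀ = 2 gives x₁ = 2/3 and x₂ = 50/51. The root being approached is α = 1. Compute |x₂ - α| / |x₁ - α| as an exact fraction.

x₁ - α = 2/3 - 1 = -1/3, so |x₁ - α| = 1/3.
x₂ - α = 50/51 - 1 = -1/51, so |x₂ - α| = 1/51.
Ratio = (1/51) / (1/3) = 1/17.

1/17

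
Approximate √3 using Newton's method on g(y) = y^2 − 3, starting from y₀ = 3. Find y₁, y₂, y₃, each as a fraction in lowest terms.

y₁ = 2, y₂ = 7/4, y₃ = 97/56

g'(y) = 2y.
g(3) = 6, g'(3) = 6, so y₁ = 3 − 6/6 = 2.
g(2) = 1, g'(2) = 4, so y₂ = 2 − 1/4 = 7/4.
g(7/4) = 1/16, g'(7/4) = 7/2, so y₃ = (7/4) − (1/16)/(7/2) = 97/56.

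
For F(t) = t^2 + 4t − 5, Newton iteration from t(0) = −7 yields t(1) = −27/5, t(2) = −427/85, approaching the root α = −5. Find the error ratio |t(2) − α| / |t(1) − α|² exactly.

t(1) − α = −27/5 − (−5) = −27/5 + 5 = −2/5, so |t(1) − α| = 2/5.
t(2) − α = −427/85 − (−5) = −427/85 + 5 = −2/85, so |t(2) − α| = 2/85.
|t(1) − α|² = 4/25.
Ratio = (2/85) / (4/25) = 5/34.

5/34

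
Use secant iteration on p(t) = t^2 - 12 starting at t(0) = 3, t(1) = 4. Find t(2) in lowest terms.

24/7

p(3) = -3, p(4) = 4. t(2) = 4 - 4·(4 - 3)/(4 - (-3)) = 24/7.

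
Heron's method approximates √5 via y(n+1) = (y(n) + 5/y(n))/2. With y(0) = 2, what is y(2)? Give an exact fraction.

161/72

y(1) = (2 + 5/2)/2 = 9/4.
y(2) = (9/4 + 5/(9/4))/2 = 161/72.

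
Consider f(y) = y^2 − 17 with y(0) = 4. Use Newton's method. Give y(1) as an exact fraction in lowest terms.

33/8

f'(y) = 2y.
f(4) = −1, f'(4) = 8, so y(1) = 4 − (−1)/8 = 33/8.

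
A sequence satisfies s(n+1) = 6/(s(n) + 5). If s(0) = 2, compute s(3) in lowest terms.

s(1) = 6/(2 + 5) = 6/7.
s(2) = 6/(6/7 + 5) = 42/41.
s(3) = 6/(42/41 + 5) = 246/247.

246/247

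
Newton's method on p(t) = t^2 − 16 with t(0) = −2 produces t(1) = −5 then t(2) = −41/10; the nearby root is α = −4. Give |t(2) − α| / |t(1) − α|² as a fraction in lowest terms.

t(1) − α = −5 − (−4) = −5 + 4 = −1, so |t(1) − α| = 1.
t(2) − α = −41/10 − (−4) = −41/10 + 4 = −1/10, so |t(2) − α| = 1/10.
|t(1) − α|² = 1.
Ratio = (1/10) / 1 = 1/10.

1/10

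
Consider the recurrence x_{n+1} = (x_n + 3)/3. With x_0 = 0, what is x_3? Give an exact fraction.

13/9

x_1 = (0 + 3)/3 = 1.
x_2 = (1 + 3)/3 = 4/3.
x_3 = ((4/3) + 3)/3 = 13/9.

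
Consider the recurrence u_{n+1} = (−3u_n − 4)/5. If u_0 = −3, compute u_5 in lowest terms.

−191/625

u_1 = (−3·(−3) − 4)/5 = 1.
u_2 = (−3·1 − 4)/5 = −7/5.
u_3 = (−3·(−7/5) − 4)/5 = 1/25.
u_4 = (−3·(1/25) − 4)/5 = −103/125.
u_5 = (−3·(−103/125) − 4)/5 = −191/625.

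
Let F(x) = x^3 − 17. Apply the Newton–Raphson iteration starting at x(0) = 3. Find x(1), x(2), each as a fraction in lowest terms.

F'(x) = 3x^2.
F(3) = 10, F'(3) = 27, so x(1) = 3 − 10/27 = 71/27.
F(71/27) = 23300/19683, F'(71/27) = 5041/243, so x(2) = (71/27) − (23300/19683)/(5041/243) = 1050433/408321.

x(1) = 71/27, x(2) = 1050433/408321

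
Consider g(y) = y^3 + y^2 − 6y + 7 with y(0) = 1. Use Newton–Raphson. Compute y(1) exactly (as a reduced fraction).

4

g'(y) = 3y^2 + 2y − 6.
g(1) = 3, g'(1) = −1, so y(1) = 1 − 3/(−1) = 4.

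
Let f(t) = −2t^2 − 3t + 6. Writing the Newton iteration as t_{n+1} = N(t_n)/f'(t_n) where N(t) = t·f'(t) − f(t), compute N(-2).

f'(t) = −4t − 3.
N(t) = t·f'(t) − f(t) = t·(−4t − 3) − (−2t^2 − 3t + 6) = −2t^2 − 6.
N(-2) = −14.

−14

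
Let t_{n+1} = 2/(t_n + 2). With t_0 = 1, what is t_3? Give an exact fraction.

t_1 = 2/(1 + 2) = 2/3.
t_2 = 2/(2/3 + 2) = 3/4.
t_3 = 2/(3/4 + 2) = 8/11.

8/11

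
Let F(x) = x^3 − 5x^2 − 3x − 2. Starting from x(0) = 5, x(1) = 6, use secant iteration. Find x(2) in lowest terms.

182/33

F(5) = −17, F(6) = 16. x(2) = 6 − 16·(6 − 5)/(16 − (−17)) = 182/33.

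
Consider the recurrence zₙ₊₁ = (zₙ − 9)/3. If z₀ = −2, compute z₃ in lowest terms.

z₁ = ((−2) − 9)/3 = −11/3.
z₂ = ((−11/3) − 9)/3 = −38/9.
z₃ = ((−38/9) − 9)/3 = −119/27.

−119/27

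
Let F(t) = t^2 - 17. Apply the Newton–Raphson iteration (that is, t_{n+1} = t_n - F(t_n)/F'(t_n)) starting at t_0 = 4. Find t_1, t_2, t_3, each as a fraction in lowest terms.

F'(t) = 2t.
F(4) = -1, F'(4) = 8, so t_1 = 4 - (-1)/8 = 33/8.
F(33/8) = 1/64, F'(33/8) = 33/4, so t_2 = (33/8) - (1/64)/(33/4) = 2177/528.
F(2177/528) = 1/278784, F'(2177/528) = 2177/264, so t_3 = (2177/528) - (1/278784)/(2177/264) = 9478657/2298912.

t_1 = 33/8, t_2 = 2177/528, t_3 = 9478657/2298912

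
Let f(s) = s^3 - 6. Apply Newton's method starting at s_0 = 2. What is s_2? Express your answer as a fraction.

f'(s) = 3s^2.
f(2) = 2, f'(2) = 12, so s_1 = 2 - 2/12 = 11/6.
f(11/6) = 35/216, f'(11/6) = 121/12, so s_2 = (11/6) - (35/216)/(121/12) = 1979/1089.

1979/1089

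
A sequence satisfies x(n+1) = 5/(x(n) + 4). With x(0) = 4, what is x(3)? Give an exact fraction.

x(1) = 5/(4 + 4) = 5/8.
x(2) = 5/(5/8 + 4) = 40/37.
x(3) = 5/(40/37 + 4) = 185/188.

185/188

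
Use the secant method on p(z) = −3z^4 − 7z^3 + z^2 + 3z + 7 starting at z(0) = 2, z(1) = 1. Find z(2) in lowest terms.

89/88

p(2) = −87, p(1) = 1. z(2) = 1 − 1·(1 − 2)/(1 − (−87)) = 89/88.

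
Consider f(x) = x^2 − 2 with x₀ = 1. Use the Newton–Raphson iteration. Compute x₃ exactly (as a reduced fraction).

577/408

f'(x) = 2x.
f(1) = −1, f'(1) = 2, so x₁ = 1 − (−1)/2 = 3/2.
f(3/2) = 1/4, f'(3/2) = 3, so x₂ = (3/2) − (1/4)/3 = 17/12.
f(17/12) = 1/144, f'(17/12) = 17/6, so x₃ = (17/12) − (1/144)/(17/6) = 577/408.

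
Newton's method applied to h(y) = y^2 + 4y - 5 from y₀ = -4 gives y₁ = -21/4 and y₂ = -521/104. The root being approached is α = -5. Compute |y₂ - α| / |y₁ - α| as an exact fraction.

1/26

y₁ - α = -21/4 - (-5) = -21/4 + 5 = -1/4, so |y₁ - α| = 1/4.
y₂ - α = -521/104 - (-5) = -521/104 + 5 = -1/104, so |y₂ - α| = 1/104.
Ratio = (1/104) / (1/4) = 1/26.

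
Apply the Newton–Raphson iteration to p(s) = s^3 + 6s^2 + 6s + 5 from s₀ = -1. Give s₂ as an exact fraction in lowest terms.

p'(s) = 3s^2 + 12s + 6.
p(-1) = 4, p'(-1) = -3, so s₁ = (-1) - 4/(-3) = 1/3.
p(1/3) = 208/27, p'(1/3) = 31/3, so s₂ = (1/3) - (208/27)/(31/3) = -115/279.

-115/279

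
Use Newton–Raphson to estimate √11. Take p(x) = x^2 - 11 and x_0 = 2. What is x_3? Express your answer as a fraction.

p'(x) = 2x.
p(2) = -7, p'(2) = 4, so x_1 = 2 - (-7)/4 = 15/4.
p(15/4) = 49/16, p'(15/4) = 15/2, so x_2 = (15/4) - (49/16)/(15/2) = 401/120.
p(401/120) = 2401/14400, p'(401/120) = 401/60, so x_3 = (401/120) - (2401/14400)/(401/60) = 319201/96240.

319201/96240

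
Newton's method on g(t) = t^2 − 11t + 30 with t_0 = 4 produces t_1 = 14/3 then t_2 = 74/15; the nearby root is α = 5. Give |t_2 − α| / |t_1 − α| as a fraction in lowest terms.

1/5

t_1 − α = 14/3 − 5 = −1/3, so |t_1 − α| = 1/3.
t_2 − α = 74/15 − 5 = −1/15, so |t_2 − α| = 1/15.
Ratio = (1/15) / (1/3) = 1/5.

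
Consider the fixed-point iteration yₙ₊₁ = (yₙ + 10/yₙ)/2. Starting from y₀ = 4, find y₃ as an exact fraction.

216401/68432

y₁ = (4 + 10/4)/2 = 13/4.
y₂ = (13/4 + 10/(13/4))/2 = 329/104.
y₃ = (329/104 + 10/(329/104))/2 = 216401/68432.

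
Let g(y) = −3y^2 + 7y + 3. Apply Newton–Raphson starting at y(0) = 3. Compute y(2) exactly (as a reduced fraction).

g'(y) = −6y + 7.
g(3) = −3, g'(3) = −11, so y(1) = 3 − (−3)/(−11) = 30/11.
g(30/11) = −27/121, g'(30/11) = −103/11, so y(2) = (30/11) − (−27/121)/(−103/11) = 3063/1133.

3063/1133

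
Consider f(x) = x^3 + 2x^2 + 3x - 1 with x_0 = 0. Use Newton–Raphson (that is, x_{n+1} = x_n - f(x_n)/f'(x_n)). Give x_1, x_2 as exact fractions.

x_1 = 1/3, x_2 = 5/18

f'(x) = 3x^2 + 4x + 3.
f(0) = -1, f'(0) = 3, so x_1 = 0 - (-1)/3 = 1/3.
f(1/3) = 7/27, f'(1/3) = 14/3, so x_2 = (1/3) - (7/27)/(14/3) = 5/18.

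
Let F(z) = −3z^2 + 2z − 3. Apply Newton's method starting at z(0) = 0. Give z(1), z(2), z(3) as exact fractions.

F'(z) = −6z + 2.
F(0) = −3, F'(0) = 2, so z(1) = 0 − (−3)/2 = 3/2.
F(3/2) = −27/4, F'(3/2) = −7, so z(2) = (3/2) − (−27/4)/(−7) = 15/28.
F(15/28) = −2187/784, F'(15/28) = −17/14, so z(3) = (15/28) − (−2187/784)/(−17/14) = −1677/952.

z(1) = 3/2, z(2) = 15/28, z(3) = −1677/952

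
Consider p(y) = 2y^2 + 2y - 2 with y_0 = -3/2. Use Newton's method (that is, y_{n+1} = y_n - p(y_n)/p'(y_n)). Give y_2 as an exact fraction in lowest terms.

-233/144

p'(y) = 4y + 2.
p(-3/2) = -1/2, p'(-3/2) = -4, so y_1 = (-3/2) - (-1/2)/(-4) = -13/8.
p(-13/8) = 1/32, p'(-13/8) = -9/2, so y_2 = (-13/8) - (1/32)/(-9/2) = -233/144.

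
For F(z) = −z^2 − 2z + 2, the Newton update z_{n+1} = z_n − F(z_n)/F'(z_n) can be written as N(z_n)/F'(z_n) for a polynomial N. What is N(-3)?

−11

F'(z) = −2z − 2.
N(z) = z·F'(z) − F(z) = z·(−2z − 2) − (−z^2 − 2z + 2) = −z^2 − 2.
N(-3) = −11.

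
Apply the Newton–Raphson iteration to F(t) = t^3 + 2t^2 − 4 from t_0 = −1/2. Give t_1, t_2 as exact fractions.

t_1 = −17/5, t_2 = −6436/2635

F'(t) = 3t^2 + 4t.
F(−1/2) = −29/8, F'(−1/2) = −5/4, so t_1 = (−1/2) − (−29/8)/(−5/4) = −17/5.
F(−17/5) = −2523/125, F'(−17/5) = 527/25, so t_2 = (−17/5) − (−2523/125)/(527/25) = −6436/2635.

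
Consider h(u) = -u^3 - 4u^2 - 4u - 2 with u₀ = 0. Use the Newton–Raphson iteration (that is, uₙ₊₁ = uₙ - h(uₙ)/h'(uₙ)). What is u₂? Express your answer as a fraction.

-5/3

h'(u) = -3u^2 - 8u - 4.
h(0) = -2, h'(0) = -4, so u₁ = 0 - (-2)/(-4) = -1/2.
h(-1/2) = -7/8, h'(-1/2) = -3/4, so u₂ = (-1/2) - (-7/8)/(-3/4) = -5/3.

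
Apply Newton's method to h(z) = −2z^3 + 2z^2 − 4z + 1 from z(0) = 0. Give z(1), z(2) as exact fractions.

h'(z) = −6z^2 + 4z − 4.
h(0) = 1, h'(0) = −4, so z(1) = 0 − 1/(−4) = 1/4.
h(1/4) = 3/32, h'(1/4) = −27/8, so z(2) = (1/4) − (3/32)/(−27/8) = 5/18.

z(1) = 1/4, z(2) = 5/18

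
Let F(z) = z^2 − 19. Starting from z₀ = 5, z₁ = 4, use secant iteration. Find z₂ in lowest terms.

13/3

F(5) = 6, F(4) = −3. z₂ = 4 − (−3)·(4 − 5)/((−3) − 6) = 13/3.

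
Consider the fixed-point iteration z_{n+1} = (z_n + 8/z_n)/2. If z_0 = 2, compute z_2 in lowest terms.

17/6

z_1 = (2 + 8/2)/2 = 3.
z_2 = (3 + 8/3)/2 = 17/6.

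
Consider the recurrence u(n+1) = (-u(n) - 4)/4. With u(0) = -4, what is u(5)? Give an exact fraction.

-51/64

u(1) = (-(-4) - 4)/4 = 0.
u(2) = (-0 - 4)/4 = -1.
u(3) = (-(-1) - 4)/4 = -3/4.
u(4) = (-(-3/4) - 4)/4 = -13/16.
u(5) = (-(-13/16) - 4)/4 = -51/64.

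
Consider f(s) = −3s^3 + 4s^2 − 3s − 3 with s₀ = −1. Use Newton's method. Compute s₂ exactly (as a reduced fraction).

−25351/48010

f'(s) = −9s^2 + 8s − 3.
f(−1) = 7, f'(−1) = −20, so s₁ = (−1) − 7/(−20) = −13/20.
f(−13/20) = 11711/8000, f'(−13/20) = −4801/400, so s₂ = (−13/20) − (11711/8000)/(−4801/400) = −25351/48010.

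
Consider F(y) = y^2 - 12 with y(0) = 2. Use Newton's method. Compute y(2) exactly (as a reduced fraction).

F'(y) = 2y.
F(2) = -8, F'(2) = 4, so y(1) = 2 - (-8)/4 = 4.
F(4) = 4, F'(4) = 8, so y(2) = 4 - 4/8 = 7/2.

7/2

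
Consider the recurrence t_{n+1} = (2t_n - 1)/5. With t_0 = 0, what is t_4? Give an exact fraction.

t_1 = (2·0 - 1)/5 = -1/5.
t_2 = (2·(-1/5) - 1)/5 = -7/25.
t_3 = (2·(-7/25) - 1)/5 = -39/125.
t_4 = (2·(-39/125) - 1)/5 = -203/625.

-203/625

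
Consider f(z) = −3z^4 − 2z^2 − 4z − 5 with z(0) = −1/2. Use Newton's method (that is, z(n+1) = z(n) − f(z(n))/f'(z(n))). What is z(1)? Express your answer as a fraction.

f'(z) = −12z^3 − 4z − 4.
f(−1/2) = −59/16, f'(−1/2) = −1/2, so z(1) = (−1/2) − (−59/16)/(−1/2) = −63/8.

−63/8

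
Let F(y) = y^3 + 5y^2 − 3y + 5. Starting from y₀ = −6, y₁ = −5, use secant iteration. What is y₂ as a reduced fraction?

F(−6) = −13, F(−5) = 20. y₂ = (−5) − 20·((−5) − (−6))/(20 − (−13)) = −185/33.

−185/33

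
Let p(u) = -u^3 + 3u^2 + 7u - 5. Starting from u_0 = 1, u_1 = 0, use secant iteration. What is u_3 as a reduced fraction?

405/677

p(1) = 4, p(0) = -5. u_2 = 0 - (-5)·(0 - 1)/((-5) - 4) = 5/9.
p(0) = -5, p(5/9) = -260/729. u_3 = (5/9) - (-260/729)·((5/9) - 0)/((-260/729) - (-5)) = 405/677.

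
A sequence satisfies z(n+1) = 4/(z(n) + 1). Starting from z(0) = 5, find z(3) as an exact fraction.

z(1) = 4/(5 + 1) = 2/3.
z(2) = 4/(2/3 + 1) = 12/5.
z(3) = 4/(12/5 + 1) = 20/17.

20/17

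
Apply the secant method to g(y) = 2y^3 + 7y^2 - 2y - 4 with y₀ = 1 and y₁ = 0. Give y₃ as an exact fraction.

98/65

g(1) = 3, g(0) = -4. y₂ = 0 - (-4)·(0 - 1)/((-4) - 3) = 4/7.
g(0) = -4, g(4/7) = -852/343. y₃ = (4/7) - (-852/343)·((4/7) - 0)/((-852/343) - (-4)) = 98/65.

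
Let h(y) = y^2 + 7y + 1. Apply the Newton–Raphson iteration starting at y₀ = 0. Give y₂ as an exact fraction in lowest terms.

-48/329

h'(y) = 2y + 7.
h(0) = 1, h'(0) = 7, so y₁ = 0 - 1/7 = -1/7.
h(-1/7) = 1/49, h'(-1/7) = 47/7, so y₂ = (-1/7) - (1/49)/(47/7) = -48/329.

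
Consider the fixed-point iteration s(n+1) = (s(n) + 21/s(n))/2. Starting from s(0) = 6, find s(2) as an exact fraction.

697/152

s(1) = (6 + 21/6)/2 = 19/4.
s(2) = (19/4 + 21/(19/4))/2 = 697/152.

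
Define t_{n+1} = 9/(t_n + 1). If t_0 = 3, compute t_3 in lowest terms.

t_1 = 9/(3 + 1) = 9/4.
t_2 = 9/(9/4 + 1) = 36/13.
t_3 = 9/(36/13 + 1) = 117/49.

117/49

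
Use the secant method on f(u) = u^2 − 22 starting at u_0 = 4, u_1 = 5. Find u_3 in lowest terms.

f(4) = −6, f(5) = 3. u_2 = 5 − 3·(5 − 4)/(3 − (−6)) = 14/3.
f(5) = 3, f(14/3) = −2/9. u_3 = (14/3) − (−2/9)·((14/3) − 5)/((−2/9) − 3) = 136/29.

136/29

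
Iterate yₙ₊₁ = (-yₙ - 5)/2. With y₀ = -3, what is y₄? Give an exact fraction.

-7/4

y₁ = (-(-3) - 5)/2 = -1.
y₂ = (-(-1) - 5)/2 = -2.
y₃ = (-(-2) - 5)/2 = -3/2.
y₄ = (-(-3/2) - 5)/2 = -7/4.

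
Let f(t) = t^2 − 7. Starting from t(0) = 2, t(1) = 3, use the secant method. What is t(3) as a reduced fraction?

37/14

f(2) = −3, f(3) = 2. t(2) = 3 − 2·(3 − 2)/(2 − (−3)) = 13/5.
f(3) = 2, f(13/5) = −6/25. t(3) = (13/5) − (−6/25)·((13/5) − 3)/((−6/25) − 2) = 37/14.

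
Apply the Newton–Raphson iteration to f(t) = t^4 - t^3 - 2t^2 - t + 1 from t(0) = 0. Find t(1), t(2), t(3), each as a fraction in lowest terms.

f'(t) = 4t^3 - 3t^2 - 4t - 1.
f(0) = 1, f'(0) = -1, so t(1) = 0 - 1/(-1) = 1.
f(1) = -2, f'(1) = -4, so t(2) = 1 - (-2)/(-4) = 1/2.
f(1/2) = -1/16, f'(1/2) = -13/4, so t(3) = (1/2) - (-1/16)/(-13/4) = 25/52.

t(1) = 1, t(2) = 1/2, t(3) = 25/52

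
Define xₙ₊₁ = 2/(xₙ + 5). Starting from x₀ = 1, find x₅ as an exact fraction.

462/1241

x₁ = 2/(1 + 5) = 1/3.
x₂ = 2/(1/3 + 5) = 3/8.
x₃ = 2/(3/8 + 5) = 16/43.
x₄ = 2/(16/43 + 5) = 86/231.
x₅ = 2/(86/231 + 5) = 462/1241.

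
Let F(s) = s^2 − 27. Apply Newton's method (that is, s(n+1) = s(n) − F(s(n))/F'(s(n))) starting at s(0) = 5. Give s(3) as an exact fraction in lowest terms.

F'(s) = 2s.
F(5) = −2, F'(5) = 10, so s(1) = 5 − (−2)/10 = 26/5.
F(26/5) = 1/25, F'(26/5) = 52/5, so s(2) = (26/5) − (1/25)/(52/5) = 1351/260.
F(1351/260) = 1/67600, F'(1351/260) = 1351/130, so s(3) = (1351/260) − (1/67600)/(1351/130) = 3650401/702520.

3650401/702520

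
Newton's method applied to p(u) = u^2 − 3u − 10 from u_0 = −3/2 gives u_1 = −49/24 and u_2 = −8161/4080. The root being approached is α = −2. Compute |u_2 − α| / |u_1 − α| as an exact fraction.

1/170

u_1 − α = −49/24 − (−2) = −49/24 + 2 = −1/24, so |u_1 − α| = 1/24.
u_2 − α = −8161/4080 − (−2) = −8161/4080 + 2 = −1/4080, so |u_2 − α| = 1/4080.
Ratio = (1/4080) / (1/24) = 1/170.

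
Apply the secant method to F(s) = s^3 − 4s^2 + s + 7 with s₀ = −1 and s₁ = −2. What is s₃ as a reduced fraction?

−8722/8161

F(−1) = 1, F(−2) = −19. s₂ = (−2) − (−19)·((−2) − (−1))/((−19) − 1) = −21/20.
F(−2) = −19, F(−21/20) = 3059/8000. s₃ = (−21/20) − (3059/8000)·((−21/20) − (−2))/((3059/8000) − (−19)) = −8722/8161.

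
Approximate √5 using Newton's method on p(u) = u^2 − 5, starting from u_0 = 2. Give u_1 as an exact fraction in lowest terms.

9/4

p'(u) = 2u.
p(2) = −1, p'(2) = 4, so u_1 = 2 − (−1)/4 = 9/4.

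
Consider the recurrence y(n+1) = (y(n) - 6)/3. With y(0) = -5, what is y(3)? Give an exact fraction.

y(1) = ((-5) - 6)/3 = -11/3.
y(2) = ((-11/3) - 6)/3 = -29/9.
y(3) = ((-29/9) - 6)/3 = -83/27.

-83/27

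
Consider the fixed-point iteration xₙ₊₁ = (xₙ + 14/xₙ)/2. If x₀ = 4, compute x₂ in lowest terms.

x₁ = (4 + 14/4)/2 = 15/4.
x₂ = (15/4 + 14/(15/4))/2 = 449/120.

449/120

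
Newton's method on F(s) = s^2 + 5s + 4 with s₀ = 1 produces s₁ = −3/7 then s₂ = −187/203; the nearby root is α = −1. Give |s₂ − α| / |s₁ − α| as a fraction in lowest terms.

4/29

s₁ − α = −3/7 − (−1) = −3/7 + 1 = 4/7, so |s₁ − α| = 4/7.
s₂ − α = −187/203 − (−1) = −187/203 + 1 = 16/203, so |s₂ − α| = 16/203.
Ratio = (16/203) / (4/7) = 4/29.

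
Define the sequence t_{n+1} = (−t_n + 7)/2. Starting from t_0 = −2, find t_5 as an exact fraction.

t_1 = (−(−2) + 7)/2 = 9/2.
t_2 = (−(9/2) + 7)/2 = 5/4.
t_3 = (−(5/4) + 7)/2 = 23/8.
t_4 = (−(23/8) + 7)/2 = 33/16.
t_5 = (−(33/16) + 7)/2 = 79/32.

79/32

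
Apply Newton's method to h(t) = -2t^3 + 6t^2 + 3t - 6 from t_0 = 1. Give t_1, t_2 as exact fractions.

t_1 = 8/9, t_2 = 5782/6507

h'(t) = -6t^2 + 12t + 3.
h(1) = 1, h'(1) = 9, so t_1 = 1 - 1/9 = 8/9.
h(8/9) = 2/729, h'(8/9) = 241/27, so t_2 = (8/9) - (2/729)/(241/27) = 5782/6507.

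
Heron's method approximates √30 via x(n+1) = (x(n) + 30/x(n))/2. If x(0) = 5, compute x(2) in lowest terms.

x(1) = (5 + 30/5)/2 = 11/2.
x(2) = (11/2 + 30/(11/2))/2 = 241/44.

241/44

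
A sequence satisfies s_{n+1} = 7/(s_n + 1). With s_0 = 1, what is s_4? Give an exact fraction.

161/86

s_1 = 7/(1 + 1) = 7/2.
s_2 = 7/(7/2 + 1) = 14/9.
s_3 = 7/(14/9 + 1) = 63/23.
s_4 = 7/(63/23 + 1) = 161/86.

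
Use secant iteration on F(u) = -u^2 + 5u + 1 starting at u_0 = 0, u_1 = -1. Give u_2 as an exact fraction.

-1/6

F(0) = 1, F(-1) = -5. u_2 = (-1) - (-5)·((-1) - 0)/((-5) - 1) = -1/6.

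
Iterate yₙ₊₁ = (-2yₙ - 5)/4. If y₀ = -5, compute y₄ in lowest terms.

-35/32

y₁ = (-2·(-5) - 5)/4 = 5/4.
y₂ = (-2·(5/4) - 5)/4 = -15/8.
y₃ = (-2·(-15/8) - 5)/4 = -5/16.
y₄ = (-2·(-5/16) - 5)/4 = -35/32.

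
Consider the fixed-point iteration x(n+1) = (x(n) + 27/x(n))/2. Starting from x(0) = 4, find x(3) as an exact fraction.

x(1) = (4 + 27/4)/2 = 43/8.
x(2) = (43/8 + 27/(43/8))/2 = 3577/688.
x(3) = (3577/688 + 27/(3577/688))/2 = 25575217/4921952.

25575217/4921952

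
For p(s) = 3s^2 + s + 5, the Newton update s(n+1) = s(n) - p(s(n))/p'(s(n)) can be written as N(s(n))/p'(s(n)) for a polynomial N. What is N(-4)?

p'(s) = 6s + 1.
N(s) = s·p'(s) - p(s) = s·(6s + 1) - (3s^2 + s + 5) = 3s^2 - 5.
N(-4) = 43.

43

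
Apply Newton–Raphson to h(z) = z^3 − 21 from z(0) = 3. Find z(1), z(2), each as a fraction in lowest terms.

h'(z) = 3z^2.
h(3) = 6, h'(3) = 27, so z(1) = 3 − 6/27 = 25/9.
h(25/9) = 316/729, h'(25/9) = 625/27, so z(2) = (25/9) − (316/729)/(625/27) = 46559/16875.

z(1) = 25/9, z(2) = 46559/16875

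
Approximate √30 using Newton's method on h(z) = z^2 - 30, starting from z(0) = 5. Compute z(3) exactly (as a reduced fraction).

116161/21208

h'(z) = 2z.
h(5) = -5, h'(5) = 10, so z(1) = 5 - (-5)/10 = 11/2.
h(11/2) = 1/4, h'(11/2) = 11, so z(2) = (11/2) - (1/4)/11 = 241/44.
h(241/44) = 1/1936, h'(241/44) = 241/22, so z(3) = (241/44) - (1/1936)/(241/22) = 116161/21208.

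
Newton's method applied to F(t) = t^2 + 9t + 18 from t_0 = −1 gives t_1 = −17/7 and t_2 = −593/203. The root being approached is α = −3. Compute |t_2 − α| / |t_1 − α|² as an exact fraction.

7/29

t_1 − α = −17/7 − (−3) = −17/7 + 3 = 4/7, so |t_1 − α| = 4/7.
t_2 − α = −593/203 − (−3) = −593/203 + 3 = 16/203, so |t_2 − α| = 16/203.
|t_1 − α|² = 16/49.
Ratio = (16/203) / (16/49) = 7/29.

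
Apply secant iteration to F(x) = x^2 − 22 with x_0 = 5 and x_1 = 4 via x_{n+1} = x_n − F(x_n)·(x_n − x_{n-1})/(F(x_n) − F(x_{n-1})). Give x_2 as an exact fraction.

F(5) = 3, F(4) = −6. x_2 = 4 − (−6)·(4 − 5)/((−6) − 3) = 14/3.

14/3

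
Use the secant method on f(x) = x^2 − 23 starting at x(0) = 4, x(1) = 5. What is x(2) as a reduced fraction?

43/9

f(4) = −7, f(5) = 2. x(2) = 5 − 2·(5 − 4)/(2 − (−7)) = 43/9.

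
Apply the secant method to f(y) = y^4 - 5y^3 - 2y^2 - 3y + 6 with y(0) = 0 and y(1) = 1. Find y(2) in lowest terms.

2/3

f(0) = 6, f(1) = -3. y(2) = 1 - (-3)·(1 - 0)/((-3) - 6) = 2/3.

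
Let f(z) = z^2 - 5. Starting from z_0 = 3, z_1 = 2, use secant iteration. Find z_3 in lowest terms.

47/21

f(3) = 4, f(2) = -1. z_2 = 2 - (-1)·(2 - 3)/((-1) - 4) = 11/5.
f(2) = -1, f(11/5) = -4/25. z_3 = (11/5) - (-4/25)·((11/5) - 2)/((-4/25) - (-1)) = 47/21.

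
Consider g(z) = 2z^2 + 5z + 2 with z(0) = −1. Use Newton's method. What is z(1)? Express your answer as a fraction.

g'(z) = 4z + 5.
g(−1) = −1, g'(−1) = 1, so z(1) = (−1) − (−1)/1 = 0.

0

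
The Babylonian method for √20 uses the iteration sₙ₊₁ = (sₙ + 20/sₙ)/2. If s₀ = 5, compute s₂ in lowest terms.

161/36

s₁ = (5 + 20/5)/2 = 9/2.
s₂ = (9/2 + 20/(9/2))/2 = 161/36.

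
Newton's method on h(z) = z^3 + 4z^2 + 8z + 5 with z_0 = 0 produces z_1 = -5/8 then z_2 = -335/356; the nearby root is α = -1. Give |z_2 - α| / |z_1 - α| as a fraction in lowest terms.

14/89

z_1 - α = -5/8 - (-1) = -5/8 + 1 = 3/8, so |z_1 - α| = 3/8.
z_2 - α = -335/356 - (-1) = -335/356 + 1 = 21/356, so |z_2 - α| = 21/356.
Ratio = (21/356) / (3/8) = 14/89.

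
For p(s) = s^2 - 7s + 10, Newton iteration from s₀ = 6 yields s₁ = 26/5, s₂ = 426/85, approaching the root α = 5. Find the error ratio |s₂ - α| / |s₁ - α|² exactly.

s₁ - α = 26/5 - 5 = 1/5, so |s₁ - α| = 1/5.
s₂ - α = 426/85 - 5 = 1/85, so |s₂ - α| = 1/85.
|s₁ - α|² = 1/25.
Ratio = (1/85) / (1/25) = 5/17.

5/17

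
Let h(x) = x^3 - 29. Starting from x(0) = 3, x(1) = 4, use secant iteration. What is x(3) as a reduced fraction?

h(3) = -2, h(4) = 35. x(2) = 4 - 35·(4 - 3)/(35 - (-2)) = 113/37.
h(4) = 35, h(113/37) = -26040/50653. x(3) = (113/37) - (-26040/50653)·((113/37) - 4)/((-26040/50653) - 35) = 157673/51397.

157673/51397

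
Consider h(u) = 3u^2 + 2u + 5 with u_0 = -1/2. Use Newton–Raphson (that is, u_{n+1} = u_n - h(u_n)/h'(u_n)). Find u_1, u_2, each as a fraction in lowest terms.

h'(u) = 6u + 2.
h(-1/2) = 19/4, h'(-1/2) = -1, so u_1 = (-1/2) - (19/4)/(-1) = 17/4.
h(17/4) = 1083/16, h'(17/4) = 55/2, so u_2 = (17/4) - (1083/16)/(55/2) = 787/440.

u_1 = 17/4, u_2 = 787/440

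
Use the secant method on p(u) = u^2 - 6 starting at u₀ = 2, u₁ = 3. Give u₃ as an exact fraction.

p(2) = -2, p(3) = 3. u₂ = 3 - 3·(3 - 2)/(3 - (-2)) = 12/5.
p(3) = 3, p(12/5) = -6/25. u₃ = (12/5) - (-6/25)·((12/5) - 3)/((-6/25) - 3) = 22/9.

22/9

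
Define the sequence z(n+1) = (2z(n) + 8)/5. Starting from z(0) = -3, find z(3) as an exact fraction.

z(1) = (2·(-3) + 8)/5 = 2/5.
z(2) = (2·(2/5) + 8)/5 = 44/25.
z(3) = (2·(44/25) + 8)/5 = 288/125.

288/125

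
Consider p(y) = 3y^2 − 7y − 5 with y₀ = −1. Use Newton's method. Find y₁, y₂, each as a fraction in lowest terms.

p'(y) = 6y − 7.
p(−1) = 5, p'(−1) = −13, so y₁ = (−1) − 5/(−13) = −8/13.
p(−8/13) = 75/169, p'(−8/13) = −139/13, so y₂ = (−8/13) − (75/169)/(−139/13) = −1037/1807.

y₁ = −8/13, y₂ = −1037/1807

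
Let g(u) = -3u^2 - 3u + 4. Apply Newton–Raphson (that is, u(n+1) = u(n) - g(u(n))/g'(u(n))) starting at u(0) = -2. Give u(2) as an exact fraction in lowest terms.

g'(u) = -6u - 3.
g(-2) = -2, g'(-2) = 9, so u(1) = (-2) - (-2)/9 = -16/9.
g(-16/9) = -4/27, g'(-16/9) = 23/3, so u(2) = (-16/9) - (-4/27)/(23/3) = -364/207.

-364/207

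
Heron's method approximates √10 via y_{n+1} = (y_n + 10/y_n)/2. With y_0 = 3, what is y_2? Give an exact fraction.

721/228

y_1 = (3 + 10/3)/2 = 19/6.
y_2 = (19/6 + 10/(19/6))/2 = 721/228.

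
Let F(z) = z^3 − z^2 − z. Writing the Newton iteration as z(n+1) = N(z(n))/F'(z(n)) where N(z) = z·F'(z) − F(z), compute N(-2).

−20

F'(z) = 3z^2 − 2z − 1.
N(z) = z·F'(z) − F(z) = z·(3z^2 − 2z − 1) − (z^3 − z^2 − z) = 2z^3 − z^2.
N(-2) = −20.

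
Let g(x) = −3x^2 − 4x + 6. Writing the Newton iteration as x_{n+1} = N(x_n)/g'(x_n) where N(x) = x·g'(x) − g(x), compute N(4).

g'(x) = −6x − 4.
N(x) = x·g'(x) − g(x) = x·(−6x − 4) − (−3x^2 − 4x + 6) = −3x^2 − 6.
N(4) = −54.

−54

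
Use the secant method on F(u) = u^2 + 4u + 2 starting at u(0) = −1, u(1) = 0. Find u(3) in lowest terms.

−3/5

F(−1) = −1, F(0) = 2. u(2) = 0 − 2·(0 − (−1))/(2 − (−1)) = −2/3.
F(0) = 2, F(−2/3) = −2/9. u(3) = (−2/3) − (−2/9)·((−2/3) − 0)/((−2/9) − 2) = −3/5.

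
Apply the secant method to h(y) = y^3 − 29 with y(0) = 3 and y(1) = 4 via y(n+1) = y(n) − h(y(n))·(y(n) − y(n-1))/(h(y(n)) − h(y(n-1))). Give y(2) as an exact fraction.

h(3) = −2, h(4) = 35. y(2) = 4 − 35·(4 − 3)/(35 − (−2)) = 113/37.

113/37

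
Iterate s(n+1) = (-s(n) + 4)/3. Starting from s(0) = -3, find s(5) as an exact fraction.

s(1) = (-(-3) + 4)/3 = 7/3.
s(2) = (-(7/3) + 4)/3 = 5/9.
s(3) = (-(5/9) + 4)/3 = 31/27.
s(4) = (-(31/27) + 4)/3 = 77/81.
s(5) = (-(77/81) + 4)/3 = 247/243.

247/243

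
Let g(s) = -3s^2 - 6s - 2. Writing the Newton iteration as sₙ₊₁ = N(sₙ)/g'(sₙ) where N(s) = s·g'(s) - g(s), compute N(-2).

g'(s) = -6s - 6.
N(s) = s·g'(s) - g(s) = s·(-6s - 6) - (-3s^2 - 6s - 2) = -3s^2 + 2.
N(-2) = -10.

-10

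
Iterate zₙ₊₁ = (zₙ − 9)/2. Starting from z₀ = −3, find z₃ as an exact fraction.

−33/4

z₁ = ((−3) − 9)/2 = −6.
z₂ = ((−6) − 9)/2 = −15/2.
z₃ = ((−15/2) − 9)/2 = −33/4.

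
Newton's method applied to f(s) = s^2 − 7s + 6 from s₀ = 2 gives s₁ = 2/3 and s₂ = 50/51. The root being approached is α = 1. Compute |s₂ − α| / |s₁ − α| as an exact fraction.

s₁ − α = 2/3 − 1 = −1/3, so |s₁ − α| = 1/3.
s₂ − α = 50/51 − 1 = −1/51, so |s₂ − α| = 1/51.
Ratio = (1/51) / (1/3) = 1/17.

1/17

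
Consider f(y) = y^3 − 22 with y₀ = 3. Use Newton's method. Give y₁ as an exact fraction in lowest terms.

76/27

f'(y) = 3y^2.
f(3) = 5, f'(3) = 27, so y₁ = 3 − 5/27 = 76/27.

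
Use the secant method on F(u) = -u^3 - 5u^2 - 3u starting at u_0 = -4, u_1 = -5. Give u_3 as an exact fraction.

F(-4) = -4, F(-5) = 15. u_2 = (-5) - 15·((-5) - (-4))/(15 - (-4)) = -80/19.
F(-5) = 15, F(-80/19) = -9360/6859. u_3 = (-80/19) - (-9360/6859)·((-80/19) - (-5))/((-9360/6859) - 15) = -32000/7483.

-32000/7483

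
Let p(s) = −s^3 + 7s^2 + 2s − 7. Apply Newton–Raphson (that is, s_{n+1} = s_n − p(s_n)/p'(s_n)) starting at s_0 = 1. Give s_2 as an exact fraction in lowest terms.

p'(s) = −3s^2 + 14s + 2.
p(1) = 1, p'(1) = 13, so s_1 = 1 − 1/13 = 12/13.
p(12/13) = 53/2197, p'(12/13) = 2090/169, so s_2 = (12/13) − (53/2197)/(2090/169) = 25027/27170.

25027/27170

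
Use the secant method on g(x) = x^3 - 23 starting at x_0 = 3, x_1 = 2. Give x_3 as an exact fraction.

5983/2089

g(3) = 4, g(2) = -15. x_2 = 2 - (-15)·(2 - 3)/((-15) - 4) = 53/19.
g(2) = -15, g(53/19) = -8880/6859. x_3 = (53/19) - (-8880/6859)·((53/19) - 2)/((-8880/6859) - (-15)) = 5983/2089.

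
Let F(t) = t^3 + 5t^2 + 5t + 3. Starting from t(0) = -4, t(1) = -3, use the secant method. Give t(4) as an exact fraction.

-51822147/13227629

F(-4) = -1, F(-3) = 6. t(2) = (-3) - 6·((-3) - (-4))/(6 - (-1)) = -27/7.
F(-3) = 6, F(-27/7) = 246/343. t(3) = (-27/7) - (246/343)·((-27/7) - (-3))/((246/343) - 6) = -600/151.
F(-27/7) = 246/343, F(-600/151) = -2274147/3442951. t(4) = (-600/151) - (-2274147/3442951)·((-600/151) - (-27/7))/((-2274147/3442951) - (246/343)) = -51822147/13227629.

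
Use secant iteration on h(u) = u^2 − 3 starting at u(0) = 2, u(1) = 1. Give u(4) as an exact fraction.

h(2) = 1, h(1) = −2. u(2) = 1 − (−2)·(1 − 2)/((−2) − 1) = 5/3.
h(1) = −2, h(5/3) = −2/9. u(3) = (5/3) − (−2/9)·((5/3) − 1)/((−2/9) − (−2)) = 7/4.
h(5/3) = −2/9, h(7/4) = 1/16. u(4) = (7/4) − (1/16)·((7/4) − (5/3))/((1/16) − (−2/9)) = 71/41.

71/41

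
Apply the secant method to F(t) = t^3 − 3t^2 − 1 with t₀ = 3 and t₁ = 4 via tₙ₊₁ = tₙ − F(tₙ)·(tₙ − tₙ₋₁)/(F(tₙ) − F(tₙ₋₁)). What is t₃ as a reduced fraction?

F(3) = −1, F(4) = 15. t₂ = 4 − 15·(4 − 3)/(15 − (−1)) = 49/16.
F(4) = 15, F(49/16) = −1695/4096. t₃ = (49/16) − (−1695/4096)·((49/16) − 4)/((−1695/4096) − 15) = 4332/1403.

4332/1403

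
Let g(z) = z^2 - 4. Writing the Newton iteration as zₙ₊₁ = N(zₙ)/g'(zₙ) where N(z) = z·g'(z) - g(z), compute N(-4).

20

g'(z) = 2z.
N(z) = z·g'(z) - g(z) = z·(2z) - (z^2 - 4) = z^2 + 4.
N(-4) = 20.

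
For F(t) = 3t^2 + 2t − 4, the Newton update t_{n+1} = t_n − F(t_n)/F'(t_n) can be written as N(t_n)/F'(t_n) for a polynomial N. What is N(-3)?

F'(t) = 6t + 2.
N(t) = t·F'(t) − F(t) = t·(6t + 2) − (3t^2 + 2t − 4) = 3t^2 + 4.
N(-3) = 31.

31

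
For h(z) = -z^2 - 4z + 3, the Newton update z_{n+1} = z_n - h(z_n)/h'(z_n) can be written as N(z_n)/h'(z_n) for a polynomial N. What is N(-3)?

-12

h'(z) = -2z - 4.
N(z) = z·h'(z) - h(z) = z·(-2z - 4) - (-z^2 - 4z + 3) = -z^2 - 3.
N(-3) = -12.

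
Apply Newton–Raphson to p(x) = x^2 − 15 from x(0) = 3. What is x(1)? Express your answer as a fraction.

4

p'(x) = 2x.
p(3) = −6, p'(3) = 6, so x(1) = 3 − (−6)/6 = 4.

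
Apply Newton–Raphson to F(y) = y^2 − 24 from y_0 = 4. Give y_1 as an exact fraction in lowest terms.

F'(y) = 2y.
F(4) = −8, F'(4) = 8, so y_1 = 4 − (−8)/8 = 5.

5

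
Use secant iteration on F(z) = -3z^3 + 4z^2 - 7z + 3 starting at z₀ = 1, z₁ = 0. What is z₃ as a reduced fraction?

12/23

F(1) = -3, F(0) = 3. z₂ = 0 - 3·(0 - 1)/(3 - (-3)) = 1/2.
F(0) = 3, F(1/2) = 1/8. z₃ = (1/2) - (1/8)·((1/2) - 0)/((1/8) - 3) = 12/23.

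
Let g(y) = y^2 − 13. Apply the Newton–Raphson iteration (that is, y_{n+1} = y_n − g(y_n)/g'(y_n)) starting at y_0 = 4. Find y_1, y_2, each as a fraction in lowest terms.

y_1 = 29/8, y_2 = 1673/464

g'(y) = 2y.
g(4) = 3, g'(4) = 8, so y_1 = 4 − 3/8 = 29/8.
g(29/8) = 9/64, g'(29/8) = 29/4, so y_2 = (29/8) − (9/64)/(29/4) = 1673/464.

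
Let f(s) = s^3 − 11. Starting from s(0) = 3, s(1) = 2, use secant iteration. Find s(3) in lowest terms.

f(3) = 16, f(2) = −3. s(2) = 2 − (−3)·(2 − 3)/((−3) − 16) = 41/19.
f(2) = −3, f(41/19) = −6528/6859. s(3) = (41/19) − (−6528/6859)·((41/19) − 2)/((−6528/6859) − (−3)) = 3483/1561.

3483/1561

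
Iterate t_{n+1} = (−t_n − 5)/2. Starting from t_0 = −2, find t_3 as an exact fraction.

t_1 = (−(−2) − 5)/2 = −3/2.
t_2 = (−(−3/2) − 5)/2 = −7/4.
t_3 = (−(−7/4) − 5)/2 = −13/8.

−13/8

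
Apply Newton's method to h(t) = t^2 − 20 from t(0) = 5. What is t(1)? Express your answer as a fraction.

9/2

h'(t) = 2t.
h(5) = 5, h'(5) = 10, so t(1) = 5 − 5/10 = 9/2.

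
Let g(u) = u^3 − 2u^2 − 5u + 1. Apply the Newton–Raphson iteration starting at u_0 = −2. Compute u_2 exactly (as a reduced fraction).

−427/270

g'(u) = 3u^2 − 4u − 5.
g(−2) = −5, g'(−2) = 15, so u_1 = (−2) − (−5)/15 = −5/3.
g(−5/3) = −23/27, g'(−5/3) = 10, so u_2 = (−5/3) − (−23/27)/10 = −427/270.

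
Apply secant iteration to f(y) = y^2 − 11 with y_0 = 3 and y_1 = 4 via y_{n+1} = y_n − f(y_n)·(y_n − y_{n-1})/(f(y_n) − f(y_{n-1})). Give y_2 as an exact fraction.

23/7

f(3) = −2, f(4) = 5. y_2 = 4 − 5·(4 − 3)/(5 − (−2)) = 23/7.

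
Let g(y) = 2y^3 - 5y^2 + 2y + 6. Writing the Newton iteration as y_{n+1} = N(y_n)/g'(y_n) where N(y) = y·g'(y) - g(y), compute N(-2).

-58

g'(y) = 6y^2 - 10y + 2.
N(y) = y·g'(y) - g(y) = y·(6y^2 - 10y + 2) - (2y^3 - 5y^2 + 2y + 6) = 4y^3 - 5y^2 - 6.
N(-2) = -58.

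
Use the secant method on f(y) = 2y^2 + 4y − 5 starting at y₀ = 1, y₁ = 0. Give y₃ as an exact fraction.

15/17

f(1) = 1, f(0) = −5. y₂ = 0 − (−5)·(0 − 1)/((−5) − 1) = 5/6.
f(0) = −5, f(5/6) = −5/18. y₃ = (5/6) − (−5/18)·((5/6) − 0)/((−5/18) − (−5)) = 15/17.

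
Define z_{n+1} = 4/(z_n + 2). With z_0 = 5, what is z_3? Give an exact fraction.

9/8

z_1 = 4/(5 + 2) = 4/7.
z_2 = 4/(4/7 + 2) = 14/9.
z_3 = 4/(14/9 + 2) = 9/8.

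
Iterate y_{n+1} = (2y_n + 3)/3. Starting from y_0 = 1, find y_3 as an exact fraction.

y_1 = (2·1 + 3)/3 = 5/3.
y_2 = (2·(5/3) + 3)/3 = 19/9.
y_3 = (2·(19/9) + 3)/3 = 65/27.

65/27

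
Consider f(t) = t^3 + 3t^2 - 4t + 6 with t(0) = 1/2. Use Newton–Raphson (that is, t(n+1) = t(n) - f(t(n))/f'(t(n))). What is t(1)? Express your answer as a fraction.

20

f'(t) = 3t^2 + 6t - 4.
f(1/2) = 39/8, f'(1/2) = -1/4, so t(1) = (1/2) - (39/8)/(-1/4) = 20.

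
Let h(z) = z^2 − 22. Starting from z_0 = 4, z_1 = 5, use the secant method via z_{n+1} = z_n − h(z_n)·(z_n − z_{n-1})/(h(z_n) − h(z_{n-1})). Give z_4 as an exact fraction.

h(4) = −6, h(5) = 3. z_2 = 5 − 3·(5 − 4)/(3 − (−6)) = 14/3.
h(5) = 3, h(14/3) = −2/9. z_3 = (14/3) − (−2/9)·((14/3) − 5)/((−2/9) − 3) = 136/29.
h(14/3) = −2/9, h(136/29) = −6/841. z_4 = (136/29) − (−6/841)·((136/29) − (14/3))/((−6/841) − (−2/9)) = 1909/407.

1909/407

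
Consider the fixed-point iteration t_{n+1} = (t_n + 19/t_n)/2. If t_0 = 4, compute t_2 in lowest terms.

2441/560

t_1 = (4 + 19/4)/2 = 35/8.
t_2 = (35/8 + 19/(35/8))/2 = 2441/560.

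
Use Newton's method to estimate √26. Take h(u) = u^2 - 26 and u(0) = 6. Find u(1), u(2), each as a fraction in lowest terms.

u(1) = 31/6, u(2) = 1897/372

h'(u) = 2u.
h(6) = 10, h'(6) = 12, so u(1) = 6 - 10/12 = 31/6.
h(31/6) = 25/36, h'(31/6) = 31/3, so u(2) = (31/6) - (25/36)/(31/3) = 1897/372.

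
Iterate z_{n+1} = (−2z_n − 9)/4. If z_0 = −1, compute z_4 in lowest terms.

−47/32

z_1 = (−2·(−1) − 9)/4 = −7/4.
z_2 = (−2·(−7/4) − 9)/4 = −11/8.
z_3 = (−2·(−11/8) − 9)/4 = −25/16.
z_4 = (−2·(−25/16) − 9)/4 = −47/32.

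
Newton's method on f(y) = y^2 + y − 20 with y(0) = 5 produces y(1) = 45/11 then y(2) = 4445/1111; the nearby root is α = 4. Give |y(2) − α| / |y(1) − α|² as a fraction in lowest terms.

11/101

y(1) − α = 45/11 − 4 = 1/11, so |y(1) − α| = 1/11.
y(2) − α = 4445/1111 − 4 = 1/1111, so |y(2) − α| = 1/1111.
|y(1) − α|² = 1/121.
Ratio = (1/1111) / (1/121) = 11/101.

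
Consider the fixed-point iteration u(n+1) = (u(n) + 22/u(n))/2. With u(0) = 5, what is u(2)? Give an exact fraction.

u(1) = (5 + 22/5)/2 = 47/10.
u(2) = (47/10 + 22/(47/10))/2 = 4409/940.

4409/940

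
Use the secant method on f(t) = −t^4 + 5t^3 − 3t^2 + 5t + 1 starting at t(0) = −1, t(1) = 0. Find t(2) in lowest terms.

f(−1) = −13, f(0) = 1. t(2) = 0 − 1·(0 − (−1))/(1 − (−13)) = −1/14.

−1/14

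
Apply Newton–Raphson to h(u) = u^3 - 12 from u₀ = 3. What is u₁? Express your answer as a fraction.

h'(u) = 3u^2.
h(3) = 15, h'(3) = 27, so u₁ = 3 - 15/27 = 22/9.

22/9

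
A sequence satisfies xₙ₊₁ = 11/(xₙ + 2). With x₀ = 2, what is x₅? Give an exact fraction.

4103/1648

x₁ = 11/(2 + 2) = 11/4.
x₂ = 11/(11/4 + 2) = 44/19.
x₃ = 11/(44/19 + 2) = 209/82.
x₄ = 11/(209/82 + 2) = 902/373.
x₅ = 11/(902/373 + 2) = 4103/1648.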